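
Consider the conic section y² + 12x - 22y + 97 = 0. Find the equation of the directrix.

x = 5

Only y is squared. Complete the square in y: (y - 11)² = -12(x - 2).
Vertex (2, 11); 4p = -12 so p = -3. Opens left.
Directrix is the vertical line x = h − p = 2 − (-3) = 5.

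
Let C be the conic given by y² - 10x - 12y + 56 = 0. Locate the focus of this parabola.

Only y is squared. Complete the square in y: (y - 6)² = 10(x - 2).
Vertex (2, 6); 4p = 10 so p = 5/2. Opens right.
Focus is p units from the vertex along the axis: (h + p, k).

(9/2, 6)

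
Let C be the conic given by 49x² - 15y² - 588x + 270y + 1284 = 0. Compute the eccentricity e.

e = 8/7

Group: 49(x² - 12x) -15(y² - 18y) = -1284
Complete the square in x and y: 49(x - 6)² -15(y - 9)² = -1284 + 1764 - 1215 = -735
Divide through by -735 to get (y - 9)²/49 - (x - 6)²/15 = 1.
Hyperbola, center (6, 9), transverse axis vertical; a² = 49, b² = 15.
c² = a² + b² = 64, so c = 8.
e = c/a = 8/7.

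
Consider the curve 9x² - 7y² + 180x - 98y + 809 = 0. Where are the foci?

Group the x- and y-terms: 9(x² + 20x) -7(y² + 14y) = -809
Complete the square: 9(x + 10)² -7(y + 7)² = -809 + 900 - 343 = -252
Divide through by -252 to get (y + 7)²/36 - (x + 10)²/28 = 1.
Hyperbola, center (-10, -7), transverse axis vertical; a² = 36, b² = 28.
c² = a² + b² = 36 + 28 = 64, so c = 8.
Foci lie on the vertical axis through the center: (h, k ± c).

(-10, -15) and (-10, 1)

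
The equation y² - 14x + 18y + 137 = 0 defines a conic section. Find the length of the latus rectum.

Only y is squared. Complete the square in y: (y + 9)² = 14(x - 4).
Vertex (4, -9); 4p = 14 so p = 7/2. Opens right.
Latus rectum length = |4p| = 14.

14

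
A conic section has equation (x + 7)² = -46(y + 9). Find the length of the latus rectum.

Vertex (-7, -9); 4p = -46 so p = -23/2. Opens down.
Latus rectum length = |4p| = 46.

46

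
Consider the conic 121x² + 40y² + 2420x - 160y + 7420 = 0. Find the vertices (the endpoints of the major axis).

Group: 121(x² + 20x) + 40(y² - 4y) = -7420
Complete the square in x and y: 121(x + 10)² + 40(y - 2)² = -7420 + 12100 + 160 = 4840
Divide through by 4840 to get (x + 10)²/40 + (y - 2)²/121 = 1.
Ellipse, center (-10, 2), major axis vertical; a² = 121, b² = 40.
a = 11. Vertices at (h, k ± a).

(-10, -9) and (-10, 13)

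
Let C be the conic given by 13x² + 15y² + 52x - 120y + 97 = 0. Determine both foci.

(-2 - √2, 4) and (-2 + √2, 4)

Rearranging, 13(x² + 4x) + 15(y² - 8y) = -97.
13(x + 2)² + 15(y - 4)² = -97 + 52 + 240 = 195
Divide through by 195 to get (x + 2)²/15 + (y - 4)²/13 = 1.
Ellipse, center (-2, 4), major axis horizontal; a² = 15, b² = 13.
c² = a² - b² = 15 - 13 = 2, so c = √2.
Foci lie on the horizontal axis through the center: (h ± c, k).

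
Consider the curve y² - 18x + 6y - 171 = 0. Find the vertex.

Only y is squared. Complete the square in y: (y + 3)² = 18(x + 10).
Vertex (-10, -3); 4p = 18 so p = 9/2. Opens right.

(-10, -3)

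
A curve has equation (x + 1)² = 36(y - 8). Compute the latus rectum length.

36

Vertex (-1, 8); 4p = 36 so p = 9. Opens up.
Latus rectum length = |4p| = 36.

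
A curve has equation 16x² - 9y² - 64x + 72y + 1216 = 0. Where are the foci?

(2, -11) and (2, 19)

Group: 16(x² - 4x) -9(y² - 8y) = -1216
Complete the square: 16(x - 2)² -9(y - 4)² = -1216 + 64 - 144 = -1296
Divide by -1296: (y - 4)²/144 - (x - 2)²/81 = 1
Hyperbola, center (2, 4), transverse axis vertical; a² = 144, b² = 81.
c² = a² + b² = 144 + 81 = 225, so c = 15.
Foci lie on the vertical axis through the center: (h, k ± c).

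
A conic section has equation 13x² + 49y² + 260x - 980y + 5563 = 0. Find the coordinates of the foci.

Collect terms: 13(x² + 20x) + 49(y² - 20y) = -5563
Complete the square: 13(x + 10)² + 49(y - 10)² = -5563 + 1300 + 4900 = 637
Divide through by 637 to get (x + 10)²/49 + (y - 10)²/13 = 1.
Ellipse, center (-10, 10), major axis horizontal; a² = 49, b² = 13.
c² = a² - b² = 49 - 13 = 36, so c = 6.
Foci lie on the horizontal axis through the center: (h ± c, k).

(-16, 10) and (-4, 10)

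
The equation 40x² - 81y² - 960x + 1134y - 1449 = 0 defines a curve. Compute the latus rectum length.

Group: 40(x² - 24x) -81(y² - 14y) = 1449
Complete the square: 40(x - 12)² -81(y - 7)² = 1449 + 5760 - 3969 = 3240
Divide by 3240: (x - 12)²/81 - (y - 7)²/40 = 1
Hyperbola, center (12, 7), transverse axis horizontal; a² = 81, b² = 40.
Latus rectum length = 2b²/a = 2·40/9 = 80/9.

80/9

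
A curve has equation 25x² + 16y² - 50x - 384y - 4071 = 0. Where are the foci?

(1, 0) and (1, 24)

25(x² - 2x) + 16(y² - 24y) = 4071
25(x - 1)² + 16(y - 12)² = 4071 + 25 + 2304 = 6400
Divide by 6400: (x - 1)²/256 + (y - 12)²/400 = 1
Ellipse, center (1, 12), major axis vertical; a² = 400, b² = 256.
c² = a² - b² = 400 - 256 = 144, so c = 12.
Foci lie on the vertical axis through the center: (h, k ± c).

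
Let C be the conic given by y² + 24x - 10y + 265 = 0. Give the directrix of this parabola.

Only y is squared. Complete the square in y: (y - 5)² = -24(x + 10).
Vertex (-10, 5); 4p = -24 so p = -6. Opens left.
Directrix is the vertical line x = h − p = -10 − (-6) = -4.

x = -4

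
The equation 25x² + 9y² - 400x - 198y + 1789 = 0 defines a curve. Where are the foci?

25(x² - 16x) + 9(y² - 22y) = -1789
Complete the square in x and y: 25(x - 8)² + 9(y - 11)² = -1789 + 1600 + 1089 = 900
Divide by 900: (x - 8)²/36 + (y - 11)²/100 = 1
Ellipse, center (8, 11), major axis vertical; a² = 100, b² = 36.
c² = a² - b² = 100 - 36 = 64, so c = 8.
Foci lie on the vertical axis through the center: (h, k ± c).

(8, 3) and (8, 19)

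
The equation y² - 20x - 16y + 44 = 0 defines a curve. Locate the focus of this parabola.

(4, 8)

Only y is squared. Complete the square in y: (y - 8)² = 20(x + 1).
Vertex (-1, 8); 4p = 20 so p = 5. Opens right.
Focus is p units from the vertex along the axis: (h + p, k).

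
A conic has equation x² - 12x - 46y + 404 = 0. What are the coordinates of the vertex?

(6, 8)

Only x is squared. Complete the square in x: (x - 6)² = 46(y - 8).
Vertex (6, 8); 4p = 46 so p = 23/2. Opens up.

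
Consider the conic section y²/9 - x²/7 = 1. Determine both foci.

(0, -4) and (0, 4)

Center (0, 0). The positive term is the y-term, so the transverse axis is vertical; a² = 9, b² = 7.
c² = a² + b² = 9 + 7 = 16, so c = 4.
Foci lie on the vertical axis through the center: (h, k ± c).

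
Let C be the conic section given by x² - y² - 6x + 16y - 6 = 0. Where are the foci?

Group the x- and y-terms: (x² - 6x) -(y² - 16y) = 6
(x - 3)² -(y - 8)² = 6 + 9 - 64 = -49
Divide through by -49 to get (y - 8)²/49 - (x - 3)²/49 = 1.
Hyperbola, center (3, 8), transverse axis vertical; a² = 49, b² = 49.
c² = a² + b² = 49 + 49 = 98, so c = 7√2.
Foci lie on the vertical axis through the center: (h, k ± c).

(3, 8 - 7√2) and (3, 8 + 7√2)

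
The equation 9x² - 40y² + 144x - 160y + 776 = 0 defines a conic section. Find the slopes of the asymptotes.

3√10/20 and -3√10/20

Collect terms: 9(x² + 16x) -40(y² + 4y) = -776
Completing the square gives 9(x + 8)² -40(y + 2)² = -776 + 576 - 160 = -360.
Divide by -360: (y + 2)²/9 - (x + 8)²/40 = 1
Hyperbola, center (-8, -2), transverse axis vertical; a² = 9, b² = 40.
For a vertical hyperbola the asymptotes have slope ±a/b.
Here that is ±3/2√10 = ±3√10/20.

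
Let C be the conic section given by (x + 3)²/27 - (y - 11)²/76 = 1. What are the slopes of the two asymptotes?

Center (-3, 11). The positive term is the x-term, so the transverse axis is horizontal; a² = 27, b² = 76.
For a horizontal hyperbola the asymptotes have slope ±b/a.
Here that is ±2√19/3√3 = ±2√57/9.

2√57/9 and -2√57/9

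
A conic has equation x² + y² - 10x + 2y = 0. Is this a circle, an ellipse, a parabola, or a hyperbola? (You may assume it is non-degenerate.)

circle

No xy term. Coefficients of x² and y² are A = 1, C = 1.
A = C (same sign) ⇒ circle.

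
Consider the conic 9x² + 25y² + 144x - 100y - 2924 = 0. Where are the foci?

9(x² + 16x) + 25(y² - 4y) = 2924
Completing the square gives 9(x + 8)² + 25(y - 2)² = 2924 + 576 + 100 = 3600.
Divide through by 3600 to get (x + 8)²/400 + (y - 2)²/144 = 1.
Ellipse, center (-8, 2), major axis horizontal; a² = 400, b² = 144.
c² = a² - b² = 400 - 144 = 256, so c = 16.
Foci lie on the horizontal axis through the center: (h ± c, k).

(-24, 2) and (8, 2)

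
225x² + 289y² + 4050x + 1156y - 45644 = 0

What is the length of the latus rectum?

Rearranging, 225(x² + 18x) + 289(y² + 4y) = 45644.
Complete the square: 225(x + 9)² + 289(y + 2)² = 45644 + 18225 + 1156 = 65025
Divide by 65025: (x + 9)²/289 + (y + 2)²/225 = 1
Ellipse, center (-9, -2), major axis horizontal; a² = 289, b² = 225.
Latus rectum length = 2b²/a = 2·225/17 = 450/17.

450/17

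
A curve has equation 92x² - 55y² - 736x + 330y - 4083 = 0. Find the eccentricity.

e = 7√165/55

Group: 92(x² - 8x) -55(y² - 6y) = 4083
Completing the square gives 92(x - 4)² -55(y - 3)² = 4083 + 1472 - 495 = 5060.
Divide by 5060: (x - 4)²/55 - (y - 3)²/92 = 1
Hyperbola, center (4, 3), transverse axis horizontal; a² = 55, b² = 92.
c² = a² + b² = 147, so c = 7√3.
e = c/a = 7√3/√55 = 7√165/55.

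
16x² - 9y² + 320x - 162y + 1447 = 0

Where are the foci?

(-10, -19) and (-10, 1)

Group the x- and y-terms: 16(x² + 20x) -9(y² + 18y) = -1447
Complete the square: 16(x + 10)² -9(y + 9)² = -1447 + 1600 - 729 = -576
Divide by -576: (y + 9)²/64 - (x + 10)²/36 = 1
Hyperbola, center (-10, -9), transverse axis vertical; a² = 64, b² = 36.
c² = a² + b² = 64 + 36 = 100, so c = 10.
Foci lie on the vertical axis through the center: (h, k ± c).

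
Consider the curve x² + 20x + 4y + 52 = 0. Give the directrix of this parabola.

Only x is squared. Complete the square in x: (x + 10)² = -4(y - 12).
Vertex (-10, 12); 4p = -4 so p = -1. Opens down.
Directrix is the horizontal line y = k − p = 12 − (-1) = 13.

y = 13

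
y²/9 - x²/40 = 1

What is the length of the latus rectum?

Center (0, 0). The positive term is the y-term, so the transverse axis is vertical; a² = 9, b² = 40.
Latus rectum length = 2b²/a = 2·40/3 = 80/3.

80/3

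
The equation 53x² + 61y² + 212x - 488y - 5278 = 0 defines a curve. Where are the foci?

Group the x- and y-terms: 53(x² + 4x) + 61(y² - 8y) = 5278
Complete the square in x and y: 53(x + 2)² + 61(y - 4)² = 5278 + 212 + 976 = 6466
Dividing both sides by 6466: (x + 2)²/122 + (y - 4)²/106 = 1
Ellipse, center (-2, 4), major axis horizontal; a² = 122, b² = 106.
c² = a² - b² = 122 - 106 = 16, so c = 4.
Foci lie on the horizontal axis through the center: (h ± c, k).

(-6, 4) and (2, 4)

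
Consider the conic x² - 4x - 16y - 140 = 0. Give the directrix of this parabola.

Only x is squared. Complete the square in x: (x - 2)² = 16(y + 9).
Vertex (2, -9); 4p = 16 so p = 4. Opens up.
Directrix is the horizontal line y = k − p = -9 − (4) = -13.

y = -13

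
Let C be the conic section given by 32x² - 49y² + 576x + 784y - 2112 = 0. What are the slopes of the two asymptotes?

4√2/7 and -4√2/7

Group the x- and y-terms: 32(x² + 18x) -49(y² - 16y) = 2112
Complete the square in x and y: 32(x + 9)² -49(y - 8)² = 2112 + 2592 - 3136 = 1568
Dividing both sides by 1568: (x + 9)²/49 - (y - 8)²/32 = 1
Hyperbola, center (-9, 8), transverse axis horizontal; a² = 49, b² = 32.
For a horizontal hyperbola the asymptotes have slope ±b/a.
Here that is ±4√2/7.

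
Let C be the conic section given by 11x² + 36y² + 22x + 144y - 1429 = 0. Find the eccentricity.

Group: 11(x² + 2x) + 36(y² + 4y) = 1429
Complete the square in x and y: 11(x + 1)² + 36(y + 2)² = 1429 + 11 + 144 = 1584
Dividing both sides by 1584: (x + 1)²/144 + (y + 2)²/44 = 1
Ellipse, center (-1, -2), major axis horizontal; a² = 144, b² = 44.
c² = a² - b² = 100, so c = 10.
e = c/a = 10/12 = 5/6.

e = 5/6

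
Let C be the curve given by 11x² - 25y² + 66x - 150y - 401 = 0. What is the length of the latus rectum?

22/5

Collect terms: 11(x² + 6x) -25(y² + 6y) = 401
Complete the square in x and y: 11(x + 3)² -25(y + 3)² = 401 + 99 - 225 = 275
Divide through by 275 to get (x + 3)²/25 - (y + 3)²/11 = 1.
Hyperbola, center (-3, -3), transverse axis horizontal; a² = 25, b² = 11.
Latus rectum length = 2b²/a = 2·11/5 = 22/5.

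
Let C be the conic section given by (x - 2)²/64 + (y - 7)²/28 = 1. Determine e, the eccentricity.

e = 3/4

Center (2, 7). The larger denominator 64 sits under the x-term, so the major axis is horizontal; a² = 64, b² = 28.
c² = a² - b² = 36, so c = 6.
e = c/a = 6/8 = 3/4.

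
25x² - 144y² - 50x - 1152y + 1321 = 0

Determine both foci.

Rearranging, 25(x² - 2x) -144(y² + 8y) = -1321.
25(x - 1)² -144(y + 4)² = -1321 + 25 - 2304 = -3600
Divide by -3600: (y + 4)²/25 - (x - 1)²/144 = 1
Hyperbola, center (1, -4), transverse axis vertical; a² = 25, b² = 144.
c² = a² + b² = 25 + 144 = 169, so c = 13.
Foci lie on the vertical axis through the center: (h, k ± c).

(1, -17) and (1, 9)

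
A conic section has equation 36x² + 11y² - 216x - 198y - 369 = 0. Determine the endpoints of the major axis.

(3, -3) and (3, 21)

Collect terms: 36(x² - 6x) + 11(y² - 18y) = 369
36(x - 3)² + 11(y - 9)² = 369 + 324 + 891 = 1584
Dividing both sides by 1584: (x - 3)²/44 + (y - 9)²/144 = 1
Ellipse, center (3, 9), major axis vertical; a² = 144, b² = 44.
a = 12. Vertices at (h, k ± a).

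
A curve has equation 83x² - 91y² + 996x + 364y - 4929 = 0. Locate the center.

83(x² + 12x) -91(y² - 4y) = 4929
Complete the square: 83(x + 6)² -91(y - 2)² = 4929 + 2988 - 364 = 7553
Divide by 7553: (x + 6)²/91 - (y - 2)²/83 = 1
Hyperbola with center (-6, 2).

(-6, 2)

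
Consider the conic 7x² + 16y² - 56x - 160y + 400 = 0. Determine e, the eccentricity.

Collect terms: 7(x² - 8x) + 16(y² - 10y) = -400
Complete the square: 7(x - 4)² + 16(y - 5)² = -400 + 112 + 400 = 112
Divide through by 112 to get (x - 4)²/16 + (y - 5)²/7 = 1.
Ellipse, center (4, 5), major axis horizontal; a² = 16, b² = 7.
c² = a² - b² = 9, so c = 3.
e = c/a = 3/4.

e = 3/4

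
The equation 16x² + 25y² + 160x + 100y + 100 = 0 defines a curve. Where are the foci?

16(x² + 10x) + 25(y² + 4y) = -100
16(x + 5)² + 25(y + 2)² = -100 + 400 + 100 = 400
Divide by 400: (x + 5)²/25 + (y + 2)²/16 = 1
Ellipse, center (-5, -2), major axis horizontal; a² = 25, b² = 16.
c² = a² - b² = 25 - 16 = 9, so c = 3.
Foci lie on the horizontal axis through the center: (h ± c, k).

(-8, -2) and (-2, -2)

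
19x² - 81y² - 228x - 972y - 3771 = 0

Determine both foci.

Group the x- and y-terms: 19(x² - 12x) -81(y² + 12y) = 3771
Completing the square gives 19(x - 6)² -81(y + 6)² = 3771 + 684 - 2916 = 1539.
Dividing both sides by 1539: (x - 6)²/81 - (y + 6)²/19 = 1
Hyperbola, center (6, -6), transverse axis horizontal; a² = 81, b² = 19.
c² = a² + b² = 81 + 19 = 100, so c = 10.
Foci lie on the horizontal axis through the center: (h ± c, k).

(-4, -6) and (16, -6)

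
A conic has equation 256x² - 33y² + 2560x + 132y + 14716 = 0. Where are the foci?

(-5, -15) and (-5, 19)

Collect terms: 256(x² + 10x) -33(y² - 4y) = -14716
Complete the square in x and y: 256(x + 5)² -33(y - 2)² = -14716 + 6400 - 132 = -8448
Divide by -8448: (y - 2)²/256 - (x + 5)²/33 = 1
Hyperbola, center (-5, 2), transverse axis vertical; a² = 256, b² = 33.
c² = a² + b² = 256 + 33 = 289, so c = 17.
Foci lie on the vertical axis through the center: (h, k ± c).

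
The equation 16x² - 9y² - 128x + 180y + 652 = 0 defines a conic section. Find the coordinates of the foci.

(4, -5) and (4, 25)

Rearranging, 16(x² - 8x) -9(y² - 20y) = -652.
16(x - 4)² -9(y - 10)² = -652 + 256 - 900 = -1296
Dividing both sides by -1296: (y - 10)²/144 - (x - 4)²/81 = 1
Hyperbola, center (4, 10), transverse axis vertical; a² = 144, b² = 81.
c² = a² + b² = 144 + 81 = 225, so c = 15.
Foci lie on the vertical axis through the center: (h, k ± c).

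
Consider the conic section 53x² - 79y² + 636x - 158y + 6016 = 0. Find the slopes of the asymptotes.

Group: 53(x² + 12x) -79(y² + 2y) = -6016
53(x + 6)² -79(y + 1)² = -6016 + 1908 - 79 = -4187
Divide through by -4187 to get (y + 1)²/53 - (x + 6)²/79 = 1.
Hyperbola, center (-6, -1), transverse axis vertical; a² = 53, b² = 79.
For a vertical hyperbola the asymptotes have slope ±a/b.
Here that is ±√53/√79 = ±√4187/79.

√4187/79 and -√4187/79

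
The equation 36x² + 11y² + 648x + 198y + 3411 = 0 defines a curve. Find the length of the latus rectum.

11/3

Rearranging, 36(x² + 18x) + 11(y² + 18y) = -3411.
Complete the square in x and y: 36(x + 9)² + 11(y + 9)² = -3411 + 2916 + 891 = 396
Divide through by 396 to get (x + 9)²/11 + (y + 9)²/36 = 1.
Ellipse, center (-9, -9), major axis vertical; a² = 36, b² = 11.
Latus rectum length = 2b²/a = 2·11/6 = 11/3.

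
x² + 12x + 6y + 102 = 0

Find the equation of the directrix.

Only x is squared. Complete the square in x: (x + 6)² = -6(y + 11).
Vertex (-6, -11); 4p = -6 so p = -3/2. Opens down.
Directrix is the horizontal line y = k − p = -11 − (-3/2) = -19/2.

y = -19/2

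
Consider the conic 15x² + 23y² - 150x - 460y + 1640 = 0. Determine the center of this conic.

15(x² - 10x) + 23(y² - 20y) = -1640
15(x - 5)² + 23(y - 10)² = -1640 + 375 + 2300 = 1035
Divide through by 1035 to get (x - 5)²/69 + (y - 10)²/45 = 1.
Ellipse with center (5, 10).

(5, 10)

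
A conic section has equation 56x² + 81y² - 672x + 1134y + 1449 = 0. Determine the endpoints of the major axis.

Group: 56(x² - 12x) + 81(y² + 14y) = -1449
Complete the square in x and y: 56(x - 6)² + 81(y + 7)² = -1449 + 2016 + 3969 = 4536
Divide by 4536: (x - 6)²/81 + (y + 7)²/56 = 1
Ellipse, center (6, -7), major axis horizontal; a² = 81, b² = 56.
a = 9. Vertices at (h ± a, k).

(-3, -7) and (15, -7)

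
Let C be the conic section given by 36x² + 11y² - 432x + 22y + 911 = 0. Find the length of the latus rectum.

11/3

Group the x- and y-terms: 36(x² - 12x) + 11(y² + 2y) = -911
Complete the square: 36(x - 6)² + 11(y + 1)² = -911 + 1296 + 11 = 396
Divide by 396: (x - 6)²/11 + (y + 1)²/36 = 1
Ellipse, center (6, -1), major axis vertical; a² = 36, b² = 11.
Latus rectum length = 2b²/a = 2·11/6 = 11/3.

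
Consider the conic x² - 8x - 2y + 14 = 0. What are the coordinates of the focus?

Only x is squared. Complete the square in x: (x - 4)² = 2(y + 1).
Vertex (4, -1); 4p = 2 so p = 1/2. Opens up.
Focus is p units from the vertex along the axis: (h, k + p).

(4, -1/2)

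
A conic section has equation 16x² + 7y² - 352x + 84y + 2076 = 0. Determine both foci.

Group the x- and y-terms: 16(x² - 22x) + 7(y² + 12y) = -2076
Complete the square: 16(x - 11)² + 7(y + 6)² = -2076 + 1936 + 252 = 112
Dividing both sides by 112: (x - 11)²/7 + (y + 6)²/16 = 1
Ellipse, center (11, -6), major axis vertical; a² = 16, b² = 7.
c² = a² - b² = 16 - 7 = 9, so c = 3.
Foci lie on the vertical axis through the center: (h, k ± c).

(11, -9) and (11, -3)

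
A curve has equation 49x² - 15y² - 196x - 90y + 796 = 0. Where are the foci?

(2, -11) and (2, 5)

Group: 49(x² - 4x) -15(y² + 6y) = -796
Complete the square in x and y: 49(x - 2)² -15(y + 3)² = -796 + 196 - 135 = -735
Divide through by -735 to get (y + 3)²/49 - (x - 2)²/15 = 1.
Hyperbola, center (2, -3), transverse axis vertical; a² = 49, b² = 15.
c² = a² + b² = 49 + 15 = 64, so c = 8.
Foci lie on the vertical axis through the center: (h, k ± c).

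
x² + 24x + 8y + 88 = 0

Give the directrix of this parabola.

y = 9

Only x is squared. Complete the square in x: (x + 12)² = -8(y - 7).
Vertex (-12, 7); 4p = -8 so p = -2. Opens down.
Directrix is the horizontal line y = k − p = 7 − (-2) = 9.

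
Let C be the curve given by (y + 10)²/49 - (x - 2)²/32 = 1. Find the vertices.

(2, -17) and (2, -3)

Center (2, -10). The positive term is the y-term, so the transverse axis is vertical; a² = 49, b² = 32.
a = 7. Vertices at (h, k ± a).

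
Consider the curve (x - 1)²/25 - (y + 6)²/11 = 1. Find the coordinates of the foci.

(-5, -6) and (7, -6)

Center (1, -6). The positive term is the x-term, so the transverse axis is horizontal; a² = 25, b² = 11.
c² = a² + b² = 25 + 11 = 36, so c = 6.
Foci lie on the horizontal axis through the center: (h ± c, k).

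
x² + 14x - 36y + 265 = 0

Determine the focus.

Only x is squared. Complete the square in x: (x + 7)² = 36(y - 6).
Vertex (-7, 6); 4p = 36 so p = 9. Opens up.
Focus is p units from the vertex along the axis: (h, k + p).

(-7, 15)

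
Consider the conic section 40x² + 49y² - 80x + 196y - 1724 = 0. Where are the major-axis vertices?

(-6, -2) and (8, -2)

Collect terms: 40(x² - 2x) + 49(y² + 4y) = 1724
Complete the square in x and y: 40(x - 1)² + 49(y + 2)² = 1724 + 40 + 196 = 1960
Divide through by 1960 to get (x - 1)²/49 + (y + 2)²/40 = 1.
Ellipse, center (1, -2), major axis horizontal; a² = 49, b² = 40.
a = 7. Vertices at (h ± a, k).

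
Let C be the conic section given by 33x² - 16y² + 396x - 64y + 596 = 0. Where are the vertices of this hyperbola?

(-10, -2) and (-2, -2)

Group the x- and y-terms: 33(x² + 12x) -16(y² + 4y) = -596
Complete the square in x and y: 33(x + 6)² -16(y + 2)² = -596 + 1188 - 64 = 528
Divide by 528: (x + 6)²/16 - (y + 2)²/33 = 1
Hyperbola, center (-6, -2), transverse axis horizontal; a² = 16, b² = 33.
a = 4. Vertices at (h ± a, k).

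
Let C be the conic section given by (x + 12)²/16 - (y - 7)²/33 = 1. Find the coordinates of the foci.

(-19, 7) and (-5, 7)

Center (-12, 7). The positive term is the x-term, so the transverse axis is horizontal; a² = 16, b² = 33.
c² = a² + b² = 16 + 33 = 49, so c = 7.
Foci lie on the horizontal axis through the center: (h ± c, k).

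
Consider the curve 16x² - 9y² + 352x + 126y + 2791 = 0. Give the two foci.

(-11, -8) and (-11, 22)

16(x² + 22x) -9(y² - 14y) = -2791
16(x + 11)² -9(y - 7)² = -2791 + 1936 - 441 = -1296
Divide through by -1296 to get (y - 7)²/144 - (x + 11)²/81 = 1.
Hyperbola, center (-11, 7), transverse axis vertical; a² = 144, b² = 81.
c² = a² + b² = 144 + 81 = 225, so c = 15.
Foci lie on the vertical axis through the center: (h, k ± c).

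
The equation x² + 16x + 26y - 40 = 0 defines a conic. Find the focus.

(-8, -5/2)

Only x is squared. Complete the square in x: (x + 8)² = -26(y - 4).
Vertex (-8, 4); 4p = -26 so p = -13/2. Opens down.
Focus is p units from the vertex along the axis: (h, k + p).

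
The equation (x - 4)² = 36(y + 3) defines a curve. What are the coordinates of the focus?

(4, 6)

Vertex (4, -3); 4p = 36 so p = 9. Opens up.
Focus is p units from the vertex along the axis: (h, k + p).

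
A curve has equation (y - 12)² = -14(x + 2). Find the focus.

(-11/2, 12)

Vertex (-2, 12); 4p = -14 so p = -7/2. Opens left.
Focus is p units from the vertex along the axis: (h + p, k).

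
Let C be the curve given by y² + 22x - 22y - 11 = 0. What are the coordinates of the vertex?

Only y is squared. Complete the square in y: (y - 11)² = -22(x - 6).
Vertex (6, 11); 4p = -22 so p = -11/2. Opens left.

(6, 11)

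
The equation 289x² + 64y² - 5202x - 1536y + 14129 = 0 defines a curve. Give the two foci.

(9, -3) and (9, 27)

Collect terms: 289(x² - 18x) + 64(y² - 24y) = -14129
Completing the square gives 289(x - 9)² + 64(y - 12)² = -14129 + 23409 + 9216 = 18496.
Divide by 18496: (x - 9)²/64 + (y - 12)²/289 = 1
Ellipse, center (9, 12), major axis vertical; a² = 289, b² = 64.
c² = a² - b² = 289 - 64 = 225, so c = 15.
Foci lie on the vertical axis through the center: (h, k ± c).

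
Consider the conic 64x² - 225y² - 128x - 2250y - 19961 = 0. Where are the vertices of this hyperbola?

(-14, -5) and (16, -5)

64(x² - 2x) -225(y² + 10y) = 19961
Completing the square gives 64(x - 1)² -225(y + 5)² = 19961 + 64 - 5625 = 14400.
Divide by 14400: (x - 1)²/225 - (y + 5)²/64 = 1
Hyperbola, center (1, -5), transverse axis horizontal; a² = 225, b² = 64.
a = 15. Vertices at (h ± a, k).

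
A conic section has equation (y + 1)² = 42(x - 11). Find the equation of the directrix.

x = 1/2

Vertex (11, -1); 4p = 42 so p = 21/2. Opens right.
Directrix is the vertical line x = h − p = 11 − (21/2) = 1/2.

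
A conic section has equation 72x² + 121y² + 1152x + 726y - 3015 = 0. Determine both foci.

(-15, -3) and (-1, -3)

Rearranging, 72(x² + 16x) + 121(y² + 6y) = 3015.
72(x + 8)² + 121(y + 3)² = 3015 + 4608 + 1089 = 8712
Divide by 8712: (x + 8)²/121 + (y + 3)²/72 = 1
Ellipse, center (-8, -3), major axis horizontal; a² = 121, b² = 72.
c² = a² - b² = 121 - 72 = 49, so c = 7.
Foci lie on the horizontal axis through the center: (h ± c, k).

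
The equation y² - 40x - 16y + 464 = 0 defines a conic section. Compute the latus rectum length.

Only y is squared. Complete the square in y: (y - 8)² = 40(x - 10).
Vertex (10, 8); 4p = 40 so p = 10. Opens right.
Latus rectum length = |4p| = 40.

40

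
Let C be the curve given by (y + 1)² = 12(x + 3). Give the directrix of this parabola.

x = -6

Vertex (-3, -1); 4p = 12 so p = 3. Opens right.
Directrix is the vertical line x = h − p = -3 − (3) = -6.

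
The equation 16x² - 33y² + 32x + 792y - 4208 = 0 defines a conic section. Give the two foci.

(-1, 5) and (-1, 19)

Collect terms: 16(x² + 2x) -33(y² - 24y) = 4208
Complete the square in x and y: 16(x + 1)² -33(y - 12)² = 4208 + 16 - 4752 = -528
Divide through by -528 to get (y - 12)²/16 - (x + 1)²/33 = 1.
Hyperbola, center (-1, 12), transverse axis vertical; a² = 16, b² = 33.
c² = a² + b² = 16 + 33 = 49, so c = 7.
Foci lie on the vertical axis through the center: (h, k ± c).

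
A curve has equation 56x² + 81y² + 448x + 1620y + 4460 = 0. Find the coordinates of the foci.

(-9, -10) and (1, -10)

56(x² + 8x) + 81(y² + 20y) = -4460
56(x + 4)² + 81(y + 10)² = -4460 + 896 + 8100 = 4536
Dividing both sides by 4536: (x + 4)²/81 + (y + 10)²/56 = 1
Ellipse, center (-4, -10), major axis horizontal; a² = 81, b² = 56.
c² = a² - b² = 81 - 56 = 25, so c = 5.
Foci lie on the horizontal axis through the center: (h ± c, k).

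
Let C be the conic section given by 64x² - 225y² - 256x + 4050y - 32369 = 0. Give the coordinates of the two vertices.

Group the x- and y-terms: 64(x² - 4x) -225(y² - 18y) = 32369
Completing the square gives 64(x - 2)² -225(y - 9)² = 32369 + 256 - 18225 = 14400.
Dividing both sides by 14400: (x - 2)²/225 - (y - 9)²/64 = 1
Hyperbola, center (2, 9), transverse axis horizontal; a² = 225, b² = 64.
a = 15. Vertices at (h ± a, k).

(-13, 9) and (17, 9)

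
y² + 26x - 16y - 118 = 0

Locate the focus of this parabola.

(1/2, 8)

Only y is squared. Complete the square in y: (y - 8)² = -26(x - 7).
Vertex (7, 8); 4p = -26 so p = -13/2. Opens left.
Focus is p units from the vertex along the axis: (h + p, k).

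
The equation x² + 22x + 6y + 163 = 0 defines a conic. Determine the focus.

(-11, -17/2)

Only x is squared. Complete the square in x: (x + 11)² = -6(y + 7).
Vertex (-11, -7); 4p = -6 so p = -3/2. Opens down.
Focus is p units from the vertex along the axis: (h, k + p).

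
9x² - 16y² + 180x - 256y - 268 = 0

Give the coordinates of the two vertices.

(-14, -8) and (-6, -8)

Group the x- and y-terms: 9(x² + 20x) -16(y² + 16y) = 268
Completing the square gives 9(x + 10)² -16(y + 8)² = 268 + 900 - 1024 = 144.
Dividing both sides by 144: (x + 10)²/16 - (y + 8)²/9 = 1
Hyperbola, center (-10, -8), transverse axis horizontal; a² = 16, b² = 9.
a = 4. Vertices at (h ± a, k).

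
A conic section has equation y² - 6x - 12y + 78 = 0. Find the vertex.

Only y is squared. Complete the square in y: (y - 6)² = 6(x - 7).
Vertex (7, 6); 4p = 6 so p = 3/2. Opens right.

(7, 6)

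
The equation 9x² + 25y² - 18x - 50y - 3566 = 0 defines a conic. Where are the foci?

(-15, 1) and (17, 1)

Collect terms: 9(x² - 2x) + 25(y² - 2y) = 3566
Complete the square in x and y: 9(x - 1)² + 25(y - 1)² = 3566 + 9 + 25 = 3600
Dividing both sides by 3600: (x - 1)²/400 + (y - 1)²/144 = 1
Ellipse, center (1, 1), major axis horizontal; a² = 400, b² = 144.
c² = a² - b² = 400 - 144 = 256, so c = 16.
Foci lie on the horizontal axis through the center: (h ± c, k).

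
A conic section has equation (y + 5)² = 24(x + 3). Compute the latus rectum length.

24

Vertex (-3, -5); 4p = 24 so p = 6. Opens right.
Latus rectum length = |4p| = 24.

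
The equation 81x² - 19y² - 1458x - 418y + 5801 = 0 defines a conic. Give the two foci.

Collect terms: 81(x² - 18x) -19(y² + 22y) = -5801
Complete the square: 81(x - 9)² -19(y + 11)² = -5801 + 6561 - 2299 = -1539
Dividing both sides by -1539: (y + 11)²/81 - (x - 9)²/19 = 1
Hyperbola, center (9, -11), transverse axis vertical; a² = 81, b² = 19.
c² = a² + b² = 81 + 19 = 100, so c = 10.
Foci lie on the vertical axis through the center: (h, k ± c).

(9, -21) and (9, -1)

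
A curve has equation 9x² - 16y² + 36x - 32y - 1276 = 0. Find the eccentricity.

e = 5/4

Group the x- and y-terms: 9(x² + 4x) -16(y² + 2y) = 1276
9(x + 2)² -16(y + 1)² = 1276 + 36 - 16 = 1296
Dividing both sides by 1296: (x + 2)²/144 - (y + 1)²/81 = 1
Hyperbola, center (-2, -1), transverse axis horizontal; a² = 144, b² = 81.
c² = a² + b² = 225, so c = 15.
e = c/a = 15/12 = 5/4.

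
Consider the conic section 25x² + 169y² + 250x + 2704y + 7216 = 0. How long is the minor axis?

Group: 25(x² + 10x) + 169(y² + 16y) = -7216
Complete the square in x and y: 25(x + 5)² + 169(y + 8)² = -7216 + 625 + 10816 = 4225
Divide by 4225: (x + 5)²/169 + (y + 8)²/25 = 1
Ellipse, center (-5, -8), major axis horizontal; a² = 169, b² = 25.
b² = 25 so b = 5; the minor axis has length 2b = 10.

10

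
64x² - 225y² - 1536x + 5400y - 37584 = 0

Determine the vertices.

64(x² - 24x) -225(y² - 24y) = 37584
Complete the square in x and y: 64(x - 12)² -225(y - 12)² = 37584 + 9216 - 32400 = 14400
Divide by 14400: (x - 12)²/225 - (y - 12)²/64 = 1
Hyperbola, center (12, 12), transverse axis horizontal; a² = 225, b² = 64.
a = 15. Vertices at (h ± a, k).

(-3, 12) and (27, 12)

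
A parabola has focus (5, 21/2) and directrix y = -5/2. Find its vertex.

(5, 4)

The vertex is the midpoint between the focus and the directrix along the axis of symmetry.
Axis is vertical (directrix is horizontal). Vertex y-coordinate = (21/2 + (-5/2))/2 = 4; x-coordinate = 5.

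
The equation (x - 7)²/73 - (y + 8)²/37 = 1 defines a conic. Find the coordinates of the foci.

Center (7, -8). The positive term is the x-term, so the transverse axis is horizontal; a² = 73, b² = 37.
c² = a² + b² = 73 + 37 = 110, so c = √110.
Foci lie on the horizontal axis through the center: (h ± c, k).

(7 - √110, -8) and (7 + √110, -8)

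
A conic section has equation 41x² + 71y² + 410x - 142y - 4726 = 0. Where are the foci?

Group: 41(x² + 10x) + 71(y² - 2y) = 4726
Complete the square in x and y: 41(x + 5)² + 71(y - 1)² = 4726 + 1025 + 71 = 5822
Dividing both sides by 5822: (x + 5)²/142 + (y - 1)²/82 = 1
Ellipse, center (-5, 1), major axis horizontal; a² = 142, b² = 82.
c² = a² - b² = 142 - 82 = 60, so c = 2√15.
Foci lie on the horizontal axis through the center: (h ± c, k).

(-5 - 2√15, 1) and (-5 + 2√15, 1)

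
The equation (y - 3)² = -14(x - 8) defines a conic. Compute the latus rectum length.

Vertex (8, 3); 4p = -14 so p = -7/2. Opens left.
Latus rectum length = |4p| = 14.

14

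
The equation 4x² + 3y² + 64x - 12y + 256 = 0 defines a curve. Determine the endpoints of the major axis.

Group the x- and y-terms: 4(x² + 16x) + 3(y² - 4y) = -256
Complete the square in x and y: 4(x + 8)² + 3(y - 2)² = -256 + 256 + 12 = 12
Divide by 12: (x + 8)²/3 + (y - 2)²/4 = 1
Ellipse, center (-8, 2), major axis vertical; a² = 4, b² = 3.
a = 2. Vertices at (h, k ± a).

(-8, 0) and (-8, 4)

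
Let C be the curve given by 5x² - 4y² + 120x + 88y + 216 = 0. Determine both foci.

(-15, 11) and (-9, 11)

5(x² + 24x) -4(y² - 22y) = -216
Completing the square gives 5(x + 12)² -4(y - 11)² = -216 + 720 - 484 = 20.
Divide through by 20 to get (x + 12)²/4 - (y - 11)²/5 = 1.
Hyperbola, center (-12, 11), transverse axis horizontal; a² = 4, b² = 5.
c² = a² + b² = 4 + 5 = 9, so c = 3.
Foci lie on the horizontal axis through the center: (h ± c, k).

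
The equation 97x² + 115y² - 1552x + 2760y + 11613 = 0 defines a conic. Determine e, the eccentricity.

e = 3√230/115

Collect terms: 97(x² - 16x) + 115(y² + 24y) = -11613
Completing the square gives 97(x - 8)² + 115(y + 12)² = -11613 + 6208 + 16560 = 11155.
Divide by 11155: (x - 8)²/115 + (y + 12)²/97 = 1
Ellipse, center (8, -12), major axis horizontal; a² = 115, b² = 97.
c² = a² - b² = 18, so c = 3√2.
e = c/a = 3√2/√115 = 3√230/115.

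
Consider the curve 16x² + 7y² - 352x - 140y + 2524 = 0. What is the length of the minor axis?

2√7

Rearranging, 16(x² - 22x) + 7(y² - 20y) = -2524.
Completing the square gives 16(x - 11)² + 7(y - 10)² = -2524 + 1936 + 700 = 112.
Divide through by 112 to get (x - 11)²/7 + (y - 10)²/16 = 1.
Ellipse, center (11, 10), major axis vertical; a² = 16, b² = 7.
b² = 7 so b = √7; the minor axis has length 2b = 2√7.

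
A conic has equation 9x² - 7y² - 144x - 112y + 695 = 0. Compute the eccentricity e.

e = 4/3

Collect terms: 9(x² - 16x) -7(y² + 16y) = -695
9(x - 8)² -7(y + 8)² = -695 + 576 - 448 = -567
Divide by -567: (y + 8)²/81 - (x - 8)²/63 = 1
Hyperbola, center (8, -8), transverse axis vertical; a² = 81, b² = 63.
c² = a² + b² = 144, so c = 12.
e = c/a = 12/9 = 4/3.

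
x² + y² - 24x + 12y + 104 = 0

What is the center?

Collect terms: (x² - 24x) + (y² + 12y) = -104
Complete the square in x and y: (x - 12)² + (y + 6)² = -104 + 144 + 36 = 76
So (x - 12)² + (y + 6)² = 76.
Circle centered at (12, -6) with r² = 76.

(12, -6)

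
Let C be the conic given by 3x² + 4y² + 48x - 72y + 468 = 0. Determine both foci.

(-10, 9) and (-6, 9)

Rearranging, 3(x² + 16x) + 4(y² - 18y) = -468.
Completing the square gives 3(x + 8)² + 4(y - 9)² = -468 + 192 + 324 = 48.
Dividing both sides by 48: (x + 8)²/16 + (y - 9)²/12 = 1
Ellipse, center (-8, 9), major axis horizontal; a² = 16, b² = 12.
c² = a² - b² = 16 - 12 = 4, so c = 2.
Foci lie on the horizontal axis through the center: (h ± c, k).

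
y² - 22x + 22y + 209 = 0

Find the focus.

Only y is squared. Complete the square in y: (y + 11)² = 22(x - 4).
Vertex (4, -11); 4p = 22 so p = 11/2. Opens right.
Focus is p units from the vertex along the axis: (h + p, k).

(19/2, -11)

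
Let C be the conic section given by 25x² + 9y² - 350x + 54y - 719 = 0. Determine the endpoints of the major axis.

(7, -18) and (7, 12)

Collect terms: 25(x² - 14x) + 9(y² + 6y) = 719
25(x - 7)² + 9(y + 3)² = 719 + 1225 + 81 = 2025
Dividing both sides by 2025: (x - 7)²/81 + (y + 3)²/225 = 1
Ellipse, center (7, -3), major axis vertical; a² = 225, b² = 81.
a = 15. Vertices at (h, k ± a).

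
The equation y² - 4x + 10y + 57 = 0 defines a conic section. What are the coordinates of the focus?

(9, -5)

Only y is squared. Complete the square in y: (y + 5)² = 4(x - 8).
Vertex (8, -5); 4p = 4 so p = 1. Opens right.
Focus is p units from the vertex along the axis: (h + p, k).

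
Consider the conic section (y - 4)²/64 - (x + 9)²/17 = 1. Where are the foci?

(-9, -5) and (-9, 13)

Center (-9, 4). The positive term is the y-term, so the transverse axis is vertical; a² = 64, b² = 17.
c² = a² + b² = 64 + 17 = 81, so c = 9.
Foci lie on the vertical axis through the center: (h, k ± c).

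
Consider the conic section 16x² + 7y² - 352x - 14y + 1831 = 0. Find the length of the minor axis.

Group: 16(x² - 22x) + 7(y² - 2y) = -1831
16(x - 11)² + 7(y - 1)² = -1831 + 1936 + 7 = 112
Dividing both sides by 112: (x - 11)²/7 + (y - 1)²/16 = 1
Ellipse, center (11, 1), major axis vertical; a² = 16, b² = 7.
b² = 7 so b = √7; the minor axis has length 2b = 2√7.

2√7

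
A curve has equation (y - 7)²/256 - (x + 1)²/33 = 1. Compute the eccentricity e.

e = 17/16

Center (-1, 7). The positive term is the y-term, so the transverse axis is vertical; a² = 256, b² = 33.
c² = a² + b² = 289, so c = 17.
e = c/a = 17/16.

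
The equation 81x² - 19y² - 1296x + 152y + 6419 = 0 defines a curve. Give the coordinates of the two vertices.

Collect terms: 81(x² - 16x) -19(y² - 8y) = -6419
81(x - 8)² -19(y - 4)² = -6419 + 5184 - 304 = -1539
Divide by -1539: (y - 4)²/81 - (x - 8)²/19 = 1
Hyperbola, center (8, 4), transverse axis vertical; a² = 81, b² = 19.
a = 9. Vertices at (h, k ± a).

(8, -5) and (8, 13)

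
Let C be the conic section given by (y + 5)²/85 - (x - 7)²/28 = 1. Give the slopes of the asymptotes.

Center (7, -5). The positive term is the y-term, so the transverse axis is vertical; a² = 85, b² = 28.
For a vertical hyperbola the asymptotes have slope ±a/b.
Here that is ±√85/2√7 = ±√595/14.

√595/14 and -√595/14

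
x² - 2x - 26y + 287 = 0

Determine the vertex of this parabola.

Only x is squared. Complete the square in x: (x - 1)² = 26(y - 11).
Vertex (1, 11); 4p = 26 so p = 13/2. Opens up.

(1, 11)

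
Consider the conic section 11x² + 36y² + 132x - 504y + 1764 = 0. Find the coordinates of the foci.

(-11, 7) and (-1, 7)

11(x² + 12x) + 36(y² - 14y) = -1764
Complete the square in x and y: 11(x + 6)² + 36(y - 7)² = -1764 + 396 + 1764 = 396
Divide through by 396 to get (x + 6)²/36 + (y - 7)²/11 = 1.
Ellipse, center (-6, 7), major axis horizontal; a² = 36, b² = 11.
c² = a² - b² = 36 - 11 = 25, so c = 5.
Foci lie on the horizontal axis through the center: (h ± c, k).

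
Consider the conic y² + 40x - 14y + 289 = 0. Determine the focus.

Only y is squared. Complete the square in y: (y - 7)² = -40(x + 6).
Vertex (-6, 7); 4p = -40 so p = -10. Opens left.
Focus is p units from the vertex along the axis: (h + p, k).

(-16, 7)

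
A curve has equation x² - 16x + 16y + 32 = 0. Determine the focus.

(8, -2)

Only x is squared. Complete the square in x: (x - 8)² = -16(y - 2).
Vertex (8, 2); 4p = -16 so p = -4. Opens down.
Focus is p units from the vertex along the axis: (h, k + p).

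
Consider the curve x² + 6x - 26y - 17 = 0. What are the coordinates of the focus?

Only x is squared. Complete the square in x: (x + 3)² = 26(y + 1).
Vertex (-3, -1); 4p = 26 so p = 13/2. Opens up.
Focus is p units from the vertex along the axis: (h, k + p).

(-3, 11/2)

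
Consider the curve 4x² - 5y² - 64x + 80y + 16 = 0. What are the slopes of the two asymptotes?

2√5/5 and -2√5/5

Rearranging, 4(x² - 16x) -5(y² - 16y) = -16.
Completing the square gives 4(x - 8)² -5(y - 8)² = -16 + 256 - 320 = -80.
Divide through by -80 to get (y - 8)²/16 - (x - 8)²/20 = 1.
Hyperbola, center (8, 8), transverse axis vertical; a² = 16, b² = 20.
For a vertical hyperbola the asymptotes have slope ±a/b.
Here that is ±4/2√5 = ±2√5/5.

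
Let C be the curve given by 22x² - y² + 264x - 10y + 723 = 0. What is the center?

(-6, -5)

Collect terms: 22(x² + 12x) -(y² + 10y) = -723
22(x + 6)² -(y + 5)² = -723 + 792 - 25 = 44
Divide by 44: (x + 6)²/2 - (y + 5)²/44 = 1
Hyperbola with center (-6, -5).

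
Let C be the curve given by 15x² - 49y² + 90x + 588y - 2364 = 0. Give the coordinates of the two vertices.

Rearranging, 15(x² + 6x) -49(y² - 12y) = 2364.
Complete the square: 15(x + 3)² -49(y - 6)² = 2364 + 135 - 1764 = 735
Dividing both sides by 735: (x + 3)²/49 - (y - 6)²/15 = 1
Hyperbola, center (-3, 6), transverse axis horizontal; a² = 49, b² = 15.
a = 7. Vertices at (h ± a, k).

(-10, 6) and (4, 6)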